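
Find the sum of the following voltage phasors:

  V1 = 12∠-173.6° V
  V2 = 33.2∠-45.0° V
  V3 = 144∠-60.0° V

Step 1 — Convert each phasor to rectangular form:
  V1 = 12·(cos(-173.6°) + j·sin(-173.6°)) = -11.93 - j1.338 V
  V2 = 33.2·(cos(-45.0°) + j·sin(-45.0°)) = 23.48 - j23.48 V
  V3 = 144·(cos(-60.0°) + j·sin(-60.0°)) = 72 - j124.7 V
Step 2 — Sum components: V_total = 83.55 - j149.5 V.
Step 3 — Convert to polar: |V_total| = 171.3 V, ∠V_total = -60.8°.

V_total = 171.3∠-60.8° V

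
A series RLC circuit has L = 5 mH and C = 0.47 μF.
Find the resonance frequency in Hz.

Step 1 — Resonance condition Im(Z)=0 gives ω₀ = 1/√(LC).
Step 2 — ω₀ = 1/√(0.005·4.7e-07) = 2.063e+04 rad/s.
Step 3 — f₀ = ω₀/(2π) = 3283 Hz.

f₀ = 3283 Hz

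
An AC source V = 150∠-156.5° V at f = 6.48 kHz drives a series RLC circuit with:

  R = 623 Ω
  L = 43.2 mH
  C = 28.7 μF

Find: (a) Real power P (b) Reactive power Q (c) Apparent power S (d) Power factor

Step 1 — Angular frequency: ω = 2π·f = 2π·6480 = 4.072e+04 rad/s.
Step 2 — Component impedances:
  R: Z = R = 623 Ω
  L: Z = jωL = j·4.072e+04·0.0432 = 0 + j1759 Ω
  C: Z = 1/(jωC) = -j/(ω·C) = 0 - j0.8558 Ω
Step 3 — Series combination: Z_total = R + L + C = 623 + j1758 Ω = 1865∠70.5° Ω.
Step 4 — Source phasor: V = 150∠-156.5° V = -137.6 - j59.81 V.
Step 5 — Current: I = V / Z = -0.05486 + j0.0588 A = 0.08042∠133.0° A.
Step 6 — Complex power: S = V·I* = 4.029 + j11.37 VA.
Step 7 — Real power: P = Re(S) = 4.029 W.
Step 8 — Reactive power: Q = Im(S) = 11.37 VAR.
Step 9 — Apparent power: |S| = 12.06 VA.
Step 10 — Power factor: PF = P/|S| = 0.334 (lagging).

(a) P = 4.029 W  (b) Q = 11.37 VAR  (c) S = 12.06 VA  (d) PF = 0.334 (lagging)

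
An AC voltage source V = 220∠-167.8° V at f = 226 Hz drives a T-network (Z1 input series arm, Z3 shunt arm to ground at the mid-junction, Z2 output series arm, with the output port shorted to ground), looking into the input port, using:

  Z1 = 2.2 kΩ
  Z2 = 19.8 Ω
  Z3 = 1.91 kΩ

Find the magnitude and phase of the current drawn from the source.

Step 1 — Angular frequency: ω = 2π·f = 2π·226 = 1420 rad/s.
Step 2 — Component impedances:
  Z1: Z = R = 2200 Ω
  Z2: Z = R = 19.8 Ω
  Z3: Z = R = 1910 Ω
Step 3 — With the output port shorted to ground, the output series arm Z2 runs from the junction to ground; the shunt arm Z3 also runs from the junction to ground. They appear in parallel: Z3 || Z2 = 19.6 Ω.
Step 4 — Series with input arm Z1: Z_in = Z1 + (Z3 || Z2) = 2220 Ω = 2220∠0.0° Ω.
Step 5 — Source phasor: V = 220∠-167.8° V = -215 - j46.49 V.
Step 6 — Ohm's law: I = V / Z_total = (-215 - j46.49) / (2220) = -0.09688 - j0.02095 A.
Step 7 — Convert to polar: |I| = 0.09912 A, ∠I = -167.8°.

I = 0.09912∠-167.8° A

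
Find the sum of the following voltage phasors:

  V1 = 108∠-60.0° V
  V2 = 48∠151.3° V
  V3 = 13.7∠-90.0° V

Step 1 — Convert each phasor to rectangular form:
  V1 = 108·(cos(-60.0°) + j·sin(-60.0°)) = 54 - j93.53 V
  V2 = 48·(cos(151.3°) + j·sin(151.3°)) = -42.1 + j23.05 V
  V3 = 13.7·(cos(-90.0°) + j·sin(-90.0°)) = 0 - j13.7 V
Step 2 — Sum components: V_total = 11.9 - j84.18 V.
Step 3 — Convert to polar: |V_total| = 85.02 V, ∠V_total = -82.0°.

V_total = 85.02∠-82.0° V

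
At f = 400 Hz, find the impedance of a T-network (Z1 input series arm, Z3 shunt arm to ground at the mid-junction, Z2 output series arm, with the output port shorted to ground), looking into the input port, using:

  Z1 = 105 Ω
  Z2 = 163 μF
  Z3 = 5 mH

Step 1 — Angular frequency: ω = 2π·f = 2π·400 = 2513 rad/s.
Step 2 — Component impedances:
  Z1: Z = R = 105 Ω
  Z2: Z = 1/(jωC) = -j/(ω·C) = 0 - j2.441 Ω
  Z3: Z = jωL = j·2513·0.005 = 0 + j12.57 Ω
Step 3 — With the output port shorted to ground, the output series arm Z2 runs from the junction to ground; the shunt arm Z3 also runs from the junction to ground. They appear in parallel: Z3 || Z2 = 0 - j3.03 Ω.
Step 4 — Series with input arm Z1: Z_in = Z1 + (Z3 || Z2) = 105 - j3.03 Ω = 105∠-1.7° Ω.

Z = 105 - j3.03 Ω = 105∠-1.7° Ω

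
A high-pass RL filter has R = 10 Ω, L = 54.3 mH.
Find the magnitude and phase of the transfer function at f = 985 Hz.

Step 1 — Angular frequency: ω = 2π·985 = 6189 rad/s.
Step 2 — Transfer function: H(jω) = jωL/(R + jωL).
Step 3 — Numerator jωL = j·336.1; denominator R + jωL = 10 + j336.1.
Step 4 — H = 0.9991 + j0.02973.
Step 5 — Magnitude: |H| = 0.9996 (-0.0 dB); phase: φ = 1.7°.

|H| = 0.9996 (-0.0 dB), φ = 1.7°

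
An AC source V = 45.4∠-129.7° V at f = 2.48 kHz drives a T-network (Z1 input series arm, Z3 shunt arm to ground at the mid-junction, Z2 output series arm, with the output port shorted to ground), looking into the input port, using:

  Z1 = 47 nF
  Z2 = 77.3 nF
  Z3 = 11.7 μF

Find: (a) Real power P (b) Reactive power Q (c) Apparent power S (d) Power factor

Step 1 — Angular frequency: ω = 2π·f = 2π·2480 = 1.558e+04 rad/s.
Step 2 — Component impedances:
  Z1: Z = 1/(jωC) = -j/(ω·C) = 0 - j1365 Ω
  Z2: Z = 1/(jωC) = -j/(ω·C) = 0 - j830.2 Ω
  Z3: Z = 1/(jωC) = -j/(ω·C) = 0 - j5.485 Ω
Step 3 — With the output port shorted to ground, the output series arm Z2 runs from the junction to ground; the shunt arm Z3 also runs from the junction to ground. They appear in parallel: Z3 || Z2 = 0 - j5.449 Ω.
Step 4 — Series with input arm Z1: Z_in = Z1 + (Z3 || Z2) = 0 - j1371 Ω = 1371∠-90.0° Ω.
Step 5 — Source phasor: V = 45.4∠-129.7° V = -29 - j34.93 V.
Step 6 — Current: I = V / Z = 0.02548 - j0.02115 A = 0.03312∠-39.7° A.
Step 7 — Complex power: S = V·I* = 0 - j1.504 VA.
Step 8 — Real power: P = Re(S) = 0 W.
Step 9 — Reactive power: Q = Im(S) = -1.504 VAR.
Step 10 — Apparent power: |S| = 1.504 VA.
Step 11 — Power factor: PF = P/|S| = 0 (leading).

(a) P = 0 W  (b) Q = -1.504 VAR  (c) S = 1.504 VA  (d) PF = 0 (leading)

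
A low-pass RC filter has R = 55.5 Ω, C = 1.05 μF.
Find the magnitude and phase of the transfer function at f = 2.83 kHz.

Step 1 — Angular frequency: ω = 2π·2830 = 1.778e+04 rad/s.
Step 2 — Transfer function: H(jω) = 1/(1 + jωRC).
Step 3 — Denominator: 1 + jωRC = 1 + j·1.778e+04·55.5·1.05e-06 = 1 + j1.036.
Step 4 — H = 0.4822 - j0.4997.
Step 5 — Magnitude: |H| = 0.6944 (-3.2 dB); phase: φ = -46.0°.

|H| = 0.6944 (-3.2 dB), φ = -46.0°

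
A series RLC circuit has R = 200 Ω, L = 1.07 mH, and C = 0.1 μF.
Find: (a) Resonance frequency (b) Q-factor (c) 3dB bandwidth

Step 1 — Resonance condition Im(Z)=0 gives ω₀ = 1/√(LC).
Step 2 — ω₀ = 1/√(0.00107·1e-07) = 9.667e+04 rad/s.
Step 3 — f₀ = ω₀/(2π) = 1.539e+04 Hz.
Step 4 — Series Q: Q = ω₀L/R = 9.667e+04·0.00107/200 = 0.5172.
Step 5 — 3dB bandwidth: Δω = ω₀/Q = 1.869e+05 rad/s; BW = Δω/(2π) = 2.975e+04 Hz.

(a) f₀ = 1.539e+04 Hz  (b) Q = 0.5172  (c) BW = 2.975e+04 Hz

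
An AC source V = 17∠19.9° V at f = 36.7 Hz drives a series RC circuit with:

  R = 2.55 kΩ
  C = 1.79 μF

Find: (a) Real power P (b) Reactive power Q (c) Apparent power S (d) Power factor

Step 1 — Angular frequency: ω = 2π·f = 2π·36.7 = 230.6 rad/s.
Step 2 — Component impedances:
  R: Z = R = 2550 Ω
  C: Z = 1/(jωC) = -j/(ω·C) = 0 - j2423 Ω
Step 3 — Series combination: Z_total = R + C = 2550 - j2423 Ω = 3517∠-43.5° Ω.
Step 4 — Source phasor: V = 17∠19.9° V = 15.98 + j5.786 V.
Step 5 — Current: I = V / Z = 0.002162 + j0.004323 A = 0.004833∠63.4° A.
Step 6 — Complex power: S = V·I* = 0.05957 - j0.05659 VA.
Step 7 — Real power: P = Re(S) = 0.05957 W.
Step 8 — Reactive power: Q = Im(S) = -0.05659 VAR.
Step 9 — Apparent power: |S| = 0.08216 VA.
Step 10 — Power factor: PF = P/|S| = 0.725 (leading).

(a) P = 0.05957 W  (b) Q = -0.05659 VAR  (c) S = 0.08216 VA  (d) PF = 0.725 (leading)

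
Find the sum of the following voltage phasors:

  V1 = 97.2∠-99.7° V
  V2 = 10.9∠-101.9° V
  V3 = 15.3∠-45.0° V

Step 1 — Convert each phasor to rectangular form:
  V1 = 97.2·(cos(-99.7°) + j·sin(-99.7°)) = -16.38 - j95.81 V
  V2 = 10.9·(cos(-101.9°) + j·sin(-101.9°)) = -2.248 - j10.67 V
  V3 = 15.3·(cos(-45.0°) + j·sin(-45.0°)) = 10.82 - j10.82 V
Step 2 — Sum components: V_total = -7.806 - j117.3 V.
Step 3 — Convert to polar: |V_total| = 117.6 V, ∠V_total = -93.8°.

V_total = 117.6∠-93.8° V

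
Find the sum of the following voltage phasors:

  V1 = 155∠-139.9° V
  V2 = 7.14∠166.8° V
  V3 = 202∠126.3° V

Step 1 — Convert each phasor to rectangular form:
  V1 = 155·(cos(-139.9°) + j·sin(-139.9°)) = -118.6 - j99.84 V
  V2 = 7.14·(cos(166.8°) + j·sin(166.8°)) = -6.951 + j1.63 V
  V3 = 202·(cos(126.3°) + j·sin(126.3°)) = -119.6 + j162.8 V
Step 2 — Sum components: V_total = -245.1 + j64.59 V.
Step 3 — Convert to polar: |V_total| = 253.5 V, ∠V_total = 165.2°.

V_total = 253.5∠165.2° V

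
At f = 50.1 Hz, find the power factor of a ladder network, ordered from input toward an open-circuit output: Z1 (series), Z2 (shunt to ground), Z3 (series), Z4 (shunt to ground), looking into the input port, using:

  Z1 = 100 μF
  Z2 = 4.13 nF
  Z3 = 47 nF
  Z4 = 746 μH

Step 1 — Angular frequency: ω = 2π·f = 2π·50.1 = 314.8 rad/s.
Step 2 — Component impedances:
  Z1: Z = 1/(jωC) = -j/(ω·C) = 0 - j31.77 Ω
  Z2: Z = 1/(jωC) = -j/(ω·C) = 0 - j7.692e+05 Ω
  Z3: Z = 1/(jωC) = -j/(ω·C) = 0 - j6.759e+04 Ω
  Z4: Z = jωL = j·314.8·0.000746 = 0 + j0.2348 Ω
Step 3 — Ladder network (open output): work backward from the far end, alternating series and parallel combinations. Z_in = 0 - j6.216e+04 Ω = 6.216e+04∠-90.0° Ω.
Step 4 — Power factor: PF = cos(φ) = Re(Z)/|Z| = 0/6.216e+04 = 0.
Step 5 — Type: Im(Z) = -6.216e+04 ⇒ leading (phase φ = -90.0°).

PF = 0 (leading, φ = -90.0°)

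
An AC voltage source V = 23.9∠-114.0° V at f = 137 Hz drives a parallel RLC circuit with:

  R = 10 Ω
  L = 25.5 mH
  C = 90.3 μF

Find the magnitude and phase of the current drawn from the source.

Step 1 — Angular frequency: ω = 2π·f = 2π·137 = 860.8 rad/s.
Step 2 — Component impedances:
  R: Z = R = 10 Ω
  L: Z = jωL = j·860.8·0.0255 = 0 + j21.95 Ω
  C: Z = 1/(jωC) = -j/(ω·C) = 0 - j12.87 Ω
Step 3 — Parallel combination: 1/Z_total = 1/R + 1/L + 1/C; Z_total = 9.062 - j2.915 Ω = 9.519∠-17.8° Ω.
Step 4 — Source phasor: V = 23.9∠-114.0° V = -9.721 - j21.83 V.
Step 5 — Ohm's law: I = V / Z_total = (-9.721 - j21.83) / (9.062 - j2.915) = -0.2697 - j2.496 A.
Step 6 — Convert to polar: |I| = 2.511 A, ∠I = -96.2°.

I = 2.511∠-96.2° A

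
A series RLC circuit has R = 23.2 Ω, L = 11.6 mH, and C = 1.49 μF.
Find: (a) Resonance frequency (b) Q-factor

Step 1 — Resonance condition Im(Z)=0 gives ω₀ = 1/√(LC).
Step 2 — ω₀ = 1/√(0.0116·1.49e-06) = 7606 rad/s.
Step 3 — f₀ = ω₀/(2π) = 1211 Hz.
Step 4 — Series Q: Q = ω₀L/R = 7606·0.0116/23.2 = 3.803.

(a) f₀ = 1211 Hz  (b) Q = 3.803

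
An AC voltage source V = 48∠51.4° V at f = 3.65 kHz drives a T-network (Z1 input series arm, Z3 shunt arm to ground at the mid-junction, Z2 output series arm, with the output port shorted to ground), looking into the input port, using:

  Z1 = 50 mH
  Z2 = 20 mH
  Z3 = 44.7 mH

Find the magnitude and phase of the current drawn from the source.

Step 1 — Angular frequency: ω = 2π·f = 2π·3650 = 2.293e+04 rad/s.
Step 2 — Component impedances:
  Z1: Z = jωL = j·2.293e+04·0.05 = 0 + j1147 Ω
  Z2: Z = jωL = j·2.293e+04·0.02 = 0 + j458.7 Ω
  Z3: Z = jωL = j·2.293e+04·0.0447 = 0 + j1025 Ω
Step 3 — With the output port shorted to ground, the output series arm Z2 runs from the junction to ground; the shunt arm Z3 also runs from the junction to ground. They appear in parallel: Z3 || Z2 = 0 + j316.9 Ω.
Step 4 — Series with input arm Z1: Z_in = Z1 + (Z3 || Z2) = 0 + j1464 Ω = 1464∠90.0° Ω.
Step 5 — Source phasor: V = 48∠51.4° V = 29.95 + j37.51 V.
Step 6 — Ohm's law: I = V / Z_total = (29.95 + j37.51) / (0 + j1464) = 0.02563 - j0.02046 A.
Step 7 — Convert to polar: |I| = 0.0328 A, ∠I = -38.6°.

I = 0.0328∠-38.6° A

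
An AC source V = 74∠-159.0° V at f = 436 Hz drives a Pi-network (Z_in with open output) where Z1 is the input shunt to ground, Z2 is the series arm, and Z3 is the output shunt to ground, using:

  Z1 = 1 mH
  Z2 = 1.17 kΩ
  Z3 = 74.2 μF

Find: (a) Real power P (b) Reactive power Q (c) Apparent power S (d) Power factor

Step 1 — Angular frequency: ω = 2π·f = 2π·436 = 2739 rad/s.
Step 2 — Component impedances:
  Z1: Z = jωL = j·2739·0.001 = 0 + j2.739 Ω
  Z2: Z = R = 1170 Ω
  Z3: Z = 1/(jωC) = -j/(ω·C) = 0 - j4.92 Ω
Step 3 — With open output, the series arm Z2 and the output shunt Z3 appear in series to ground: Z2 + Z3 = 1170 - j4.92 Ω.
Step 4 — Parallel with input shunt Z1: Z_in = Z1 || (Z2 + Z3) = 0.006414 + j2.739 Ω = 2.739∠89.9° Ω.
Step 5 — Source phasor: V = 74∠-159.0° V = -69.08 - j26.52 V.
Step 6 — Current: I = V / Z = -9.739 + j25.2 A = 27.01∠111.1° A.
Step 7 — Complex power: S = V·I* = 4.68 + j1999 VA.
Step 8 — Real power: P = Re(S) = 4.68 W.
Step 9 — Reactive power: Q = Im(S) = 1999 VAR.
Step 10 — Apparent power: |S| = 1999 VA.
Step 11 — Power factor: PF = P/|S| = 0.002341 (lagging).

(a) P = 4.68 W  (b) Q = 1999 VAR  (c) S = 1999 VA  (d) PF = 0.002341 (lagging)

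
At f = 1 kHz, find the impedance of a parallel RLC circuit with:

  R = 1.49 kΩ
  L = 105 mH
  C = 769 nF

Step 1 — Angular frequency: ω = 2π·f = 2π·1000 = 6283 rad/s.
Step 2 — Component impedances:
  R: Z = R = 1490 Ω
  L: Z = jωL = j·6283·0.105 = 0 + j659.7 Ω
  C: Z = 1/(jωC) = -j/(ω·C) = 0 - j207 Ω
Step 3 — Parallel combination: 1/Z_total = 1/R + 1/L + 1/C; Z_total = 58.63 - j289.7 Ω = 295.6∠-78.6° Ω.

Z = 58.63 - j289.7 Ω = 295.6∠-78.6° Ω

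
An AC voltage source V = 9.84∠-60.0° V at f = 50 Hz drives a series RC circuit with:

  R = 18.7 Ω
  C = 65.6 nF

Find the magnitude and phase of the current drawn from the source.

Step 1 — Angular frequency: ω = 2π·f = 2π·50 = 314.2 rad/s.
Step 2 — Component impedances:
  R: Z = R = 18.7 Ω
  C: Z = 1/(jωC) = -j/(ω·C) = 0 - j4.852e+04 Ω
Step 3 — Series combination: Z_total = R + C = 18.7 - j4.852e+04 Ω = 4.852e+04∠-90.0° Ω.
Step 4 — Source phasor: V = 9.84∠-60.0° V = 4.92 - j8.522 V.
Step 5 — Ohm's law: I = V / Z_total = (4.92 - j8.522) / (18.7 - j4.852e+04) = 0.0001757 + j0.0001013 A.
Step 6 — Convert to polar: |I| = 0.0002028 A, ∠I = 30.0°.

I = 0.0002028∠30.0° A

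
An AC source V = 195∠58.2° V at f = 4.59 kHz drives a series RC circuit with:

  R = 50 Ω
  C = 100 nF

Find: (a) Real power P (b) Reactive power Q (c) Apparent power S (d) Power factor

Step 1 — Angular frequency: ω = 2π·f = 2π·4590 = 2.884e+04 rad/s.
Step 2 — Component impedances:
  R: Z = R = 50 Ω
  C: Z = 1/(jωC) = -j/(ω·C) = 0 - j346.7 Ω
Step 3 — Series combination: Z_total = R + C = 50 - j346.7 Ω = 350.3∠-81.8° Ω.
Step 4 — Source phasor: V = 195∠58.2° V = 102.8 + j165.7 V.
Step 5 — Current: I = V / Z = -0.4264 + j0.3578 A = 0.5566∠140.0° A.
Step 6 — Complex power: S = V·I* = 15.49 - j107.4 VA.
Step 7 — Real power: P = Re(S) = 15.49 W.
Step 8 — Reactive power: Q = Im(S) = -107.4 VAR.
Step 9 — Apparent power: |S| = 108.5 VA.
Step 10 — Power factor: PF = P/|S| = 0.1427 (leading).

(a) P = 15.49 W  (b) Q = -107.4 VAR  (c) S = 108.5 VA  (d) PF = 0.1427 (leading)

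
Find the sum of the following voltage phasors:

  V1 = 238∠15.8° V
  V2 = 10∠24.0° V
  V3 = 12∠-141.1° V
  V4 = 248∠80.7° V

Step 1 — Convert each phasor to rectangular form:
  V1 = 238·(cos(15.8°) + j·sin(15.8°)) = 229 + j64.8 V
  V2 = 10·(cos(24.0°) + j·sin(24.0°)) = 9.135 + j4.067 V
  V3 = 12·(cos(-141.1°) + j·sin(-141.1°)) = -9.339 - j7.536 V
  V4 = 248·(cos(80.7°) + j·sin(80.7°)) = 40.08 + j244.7 V
Step 2 — Sum components: V_total = 268.9 + j306.1 V.
Step 3 — Convert to polar: |V_total| = 407.4 V, ∠V_total = 48.7°.

V_total = 407.4∠48.7° V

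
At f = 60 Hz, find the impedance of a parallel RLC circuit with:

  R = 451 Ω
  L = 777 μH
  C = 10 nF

Step 1 — Angular frequency: ω = 2π·f = 2π·60 = 377 rad/s.
Step 2 — Component impedances:
  R: Z = R = 451 Ω
  L: Z = jωL = j·377·0.000777 = 0 + j0.2929 Ω
  C: Z = 1/(jωC) = -j/(ω·C) = 0 - j2.653e+05 Ω
Step 3 — Parallel combination: 1/Z_total = 1/R + 1/L + 1/C; Z_total = 0.0001903 + j0.2929 Ω = 0.2929∠90.0° Ω.

Z = 0.0001903 + j0.2929 Ω = 0.2929∠90.0° Ω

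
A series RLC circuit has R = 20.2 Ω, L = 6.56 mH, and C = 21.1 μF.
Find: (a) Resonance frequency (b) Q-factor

Step 1 — Resonance condition Im(Z)=0 gives ω₀ = 1/√(LC).
Step 2 — ω₀ = 1/√(0.00656·2.11e-05) = 2688 rad/s.
Step 3 — f₀ = ω₀/(2π) = 427.8 Hz.
Step 4 — Series Q: Q = ω₀L/R = 2688·0.00656/20.2 = 0.8729.

(a) f₀ = 427.8 Hz  (b) Q = 0.8729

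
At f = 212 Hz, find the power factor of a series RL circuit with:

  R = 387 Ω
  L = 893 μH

Step 1 — Angular frequency: ω = 2π·f = 2π·212 = 1332 rad/s.
Step 2 — Component impedances:
  R: Z = R = 387 Ω
  L: Z = jωL = j·1332·0.000893 = 0 + j1.19 Ω
Step 3 — Series combination: Z_total = R + L = 387 + j1.19 Ω = 387∠0.2° Ω.
Step 4 — Power factor: PF = cos(φ) = Re(Z)/|Z| = 387/387 = 1.
Step 5 — Type: Im(Z) = 1.19 ⇒ lagging (phase φ = 0.2°).

PF = 1 (lagging, φ = 0.2°)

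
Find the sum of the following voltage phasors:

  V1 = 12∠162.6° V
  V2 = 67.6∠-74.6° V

Step 1 — Convert each phasor to rectangular form:
  V1 = 12·(cos(162.6°) + j·sin(162.6°)) = -11.45 + j3.588 V
  V2 = 67.6·(cos(-74.6°) + j·sin(-74.6°)) = 17.95 - j65.17 V
Step 2 — Sum components: V_total = 6.501 - j61.58 V.
Step 3 — Convert to polar: |V_total| = 61.93 V, ∠V_total = -84.0°.

V_total = 61.93∠-84.0° V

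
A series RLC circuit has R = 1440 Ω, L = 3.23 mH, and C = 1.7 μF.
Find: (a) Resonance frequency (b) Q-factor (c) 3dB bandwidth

Step 1 — Resonance: ω₀ = 1/√(LC) = 1/√(0.00323·1.7e-06) = 1.35e+04 rad/s.
Step 2 — f₀ = ω₀/(2π) = 2148 Hz.
Step 3 — Series Q: Q = ω₀L/R = 1.35e+04·0.00323/1440 = 0.03027.
Step 4 — Bandwidth: Δω = ω₀/Q = 4.458e+05 rad/s; BW = Δω/(2π) = 7.095e+04 Hz.

(a) f₀ = 2148 Hz  (b) Q = 0.03027  (c) BW = 7.095e+04 Hz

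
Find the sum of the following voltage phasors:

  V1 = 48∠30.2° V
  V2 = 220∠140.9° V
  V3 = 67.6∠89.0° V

Step 1 — Convert each phasor to rectangular form:
  V1 = 48·(cos(30.2°) + j·sin(30.2°)) = 41.49 + j24.14 V
  V2 = 220·(cos(140.9°) + j·sin(140.9°)) = -170.7 + j138.7 V
  V3 = 67.6·(cos(89.0°) + j·sin(89.0°)) = 1.18 + j67.59 V
Step 2 — Sum components: V_total = -128.1 + j230.5 V.
Step 3 — Convert to polar: |V_total| = 263.7 V, ∠V_total = 119.1°.

V_total = 263.7∠119.1° V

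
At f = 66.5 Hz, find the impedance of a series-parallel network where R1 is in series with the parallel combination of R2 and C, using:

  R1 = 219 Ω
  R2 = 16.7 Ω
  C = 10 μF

Step 1 — Angular frequency: ω = 2π·f = 2π·66.5 = 417.8 rad/s.
Step 2 — Component impedances:
  R1: Z = R = 219 Ω
  R2: Z = R = 16.7 Ω
  C: Z = 1/(jωC) = -j/(ω·C) = 0 - j239.3 Ω
Step 3 — Parallel branch: R2 || C = 1/(1/R2 + 1/C) = 16.62 - j1.16 Ω.
Step 4 — Series with R1: Z_total = R1 + (R2 || C) = 235.6 - j1.16 Ω = 235.6∠-0.3° Ω.

Z = 235.6 - j1.16 Ω = 235.6∠-0.3° Ω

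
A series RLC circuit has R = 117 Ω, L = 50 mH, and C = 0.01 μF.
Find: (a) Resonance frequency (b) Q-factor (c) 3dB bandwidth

Step 1 — Resonance: ω₀ = 1/√(LC) = 1/√(0.05·1e-08) = 4.472e+04 rad/s.
Step 2 — f₀ = ω₀/(2π) = 7118 Hz.
Step 3 — Series Q: Q = ω₀L/R = 4.472e+04·0.05/117 = 19.11.
Step 4 — Bandwidth: Δω = ω₀/Q = 2340 rad/s; BW = Δω/(2π) = 372.4 Hz.

(a) f₀ = 7118 Hz  (b) Q = 19.11  (c) BW = 372.4 Hz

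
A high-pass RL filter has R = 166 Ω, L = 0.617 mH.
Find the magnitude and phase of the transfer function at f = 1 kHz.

Step 1 — Angular frequency: ω = 2π·1000 = 6283 rad/s.
Step 2 — Transfer function: H(jω) = jωL/(R + jωL).
Step 3 — Numerator jωL = j·3.877; denominator R + jωL = 166 + j3.877.
Step 4 — H = 0.0005451 + j0.02334.
Step 5 — Magnitude: |H| = 0.02335 (-32.6 dB); phase: φ = 88.7°.

|H| = 0.02335 (-32.6 dB), φ = 88.7°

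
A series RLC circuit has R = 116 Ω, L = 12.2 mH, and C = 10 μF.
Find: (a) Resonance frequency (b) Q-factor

Step 1 — Resonance condition Im(Z)=0 gives ω₀ = 1/√(LC).
Step 2 — ω₀ = 1/√(0.0122·1e-05) = 2863 rad/s.
Step 3 — f₀ = ω₀/(2π) = 455.7 Hz.
Step 4 — Series Q: Q = ω₀L/R = 2863·0.0122/116 = 0.3011.

(a) f₀ = 455.7 Hz  (b) Q = 0.3011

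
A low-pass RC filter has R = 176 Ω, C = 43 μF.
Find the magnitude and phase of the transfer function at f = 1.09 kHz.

Step 1 — Angular frequency: ω = 2π·1090 = 6849 rad/s.
Step 2 — Transfer function: H(jω) = 1/(1 + jωRC).
Step 3 — Denominator: 1 + jωRC = 1 + j·6849·176·4.3e-05 = 1 + j51.83.
Step 4 — H = 0.0003721 - j0.01929.
Step 5 — Magnitude: |H| = 0.01929 (-34.3 dB); phase: φ = -88.9°.

|H| = 0.01929 (-34.3 dB), φ = -88.9°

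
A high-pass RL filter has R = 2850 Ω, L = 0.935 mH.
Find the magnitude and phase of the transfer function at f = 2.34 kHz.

Step 1 — Angular frequency: ω = 2π·2340 = 1.47e+04 rad/s.
Step 2 — Transfer function: H(jω) = jωL/(R + jωL).
Step 3 — Numerator jωL = j·13.75; denominator R + jωL = 2850 + j13.75.
Step 4 — H = 2.327e-05 + j0.004823.
Step 5 — Magnitude: |H| = 0.004823 (-46.3 dB); phase: φ = 89.7°.

|H| = 0.004823 (-46.3 dB), φ = 89.7°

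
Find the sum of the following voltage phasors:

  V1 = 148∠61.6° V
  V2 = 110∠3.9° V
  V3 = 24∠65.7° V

Step 1 — Convert each phasor to rectangular form:
  V1 = 148·(cos(61.6°) + j·sin(61.6°)) = 70.39 + j130.2 V
  V2 = 110·(cos(3.9°) + j·sin(3.9°)) = 109.7 + j7.482 V
  V3 = 24·(cos(65.7°) + j·sin(65.7°)) = 9.876 + j21.87 V
Step 2 — Sum components: V_total = 190 + j159.5 V.
Step 3 — Convert to polar: |V_total| = 248.1 V, ∠V_total = 40.0°.

V_total = 248.1∠40.0° V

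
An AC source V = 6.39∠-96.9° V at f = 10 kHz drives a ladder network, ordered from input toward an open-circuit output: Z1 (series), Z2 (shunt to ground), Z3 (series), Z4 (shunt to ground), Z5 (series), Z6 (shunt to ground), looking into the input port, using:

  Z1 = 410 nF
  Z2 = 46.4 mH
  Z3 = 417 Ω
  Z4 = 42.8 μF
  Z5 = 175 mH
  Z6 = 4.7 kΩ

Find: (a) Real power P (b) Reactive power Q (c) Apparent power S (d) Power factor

Step 1 — Angular frequency: ω = 2π·f = 2π·1e+04 = 6.283e+04 rad/s.
Step 2 — Component impedances:
  Z1: Z = 1/(jωC) = -j/(ω·C) = 0 - j38.82 Ω
  Z2: Z = jωL = j·6.283e+04·0.0464 = 0 + j2915 Ω
  Z3: Z = R = 417 Ω
  Z4: Z = 1/(jωC) = -j/(ω·C) = 0 - j0.3719 Ω
  Z5: Z = jωL = j·6.283e+04·0.175 = 0 + j1.1e+04 Ω
  Z6: Z = R = 4700 Ω
Step 3 — Ladder network (open output): work backward from the far end, alternating series and parallel combinations. Z_in = 408.7 + j19.28 Ω = 409.2∠2.7° Ω.
Step 4 — Source phasor: V = 6.39∠-96.9° V = -0.7677 - j6.344 V.
Step 5 — Current: I = V / Z = -0.002604 - j0.0154 A = 0.01562∠-99.6° A.
Step 6 — Complex power: S = V·I* = 0.09968 + j0.004702 VA.
Step 7 — Real power: P = Re(S) = 0.09968 W.
Step 8 — Reactive power: Q = Im(S) = 0.004702 VAR.
Step 9 — Apparent power: |S| = 0.09979 VA.
Step 10 — Power factor: PF = P/|S| = 0.9989 (lagging).

(a) P = 0.09968 W  (b) Q = 0.004702 VAR  (c) S = 0.09979 VA  (d) PF = 0.9989 (lagging)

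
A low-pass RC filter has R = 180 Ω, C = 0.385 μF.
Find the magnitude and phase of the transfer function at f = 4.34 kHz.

Step 1 — Angular frequency: ω = 2π·4340 = 2.727e+04 rad/s.
Step 2 — Transfer function: H(jω) = 1/(1 + jωRC).
Step 3 — Denominator: 1 + jωRC = 1 + j·2.727e+04·180·3.85e-07 = 1 + j1.89.
Step 4 — H = 0.2188 - j0.4134.
Step 5 — Magnitude: |H| = 0.4677 (-6.6 dB); phase: φ = -62.1°.

|H| = 0.4677 (-6.6 dB), φ = -62.1°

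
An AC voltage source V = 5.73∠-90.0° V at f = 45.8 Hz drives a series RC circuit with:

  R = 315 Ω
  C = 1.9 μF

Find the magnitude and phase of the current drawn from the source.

Step 1 — Angular frequency: ω = 2π·f = 2π·45.8 = 287.8 rad/s.
Step 2 — Component impedances:
  R: Z = R = 315 Ω
  C: Z = 1/(jωC) = -j/(ω·C) = 0 - j1829 Ω
Step 3 — Series combination: Z_total = R + C = 315 - j1829 Ω = 1856∠-80.2° Ω.
Step 4 — Source phasor: V = 5.73∠-90.0° V = 0 - j5.73 V.
Step 5 — Ohm's law: I = V / Z_total = (0 - j5.73) / (315 - j1829) = 0.003043 - j0.000524 A.
Step 6 — Convert to polar: |I| = 0.003087 A, ∠I = -9.8°.

I = 0.003087∠-9.8° A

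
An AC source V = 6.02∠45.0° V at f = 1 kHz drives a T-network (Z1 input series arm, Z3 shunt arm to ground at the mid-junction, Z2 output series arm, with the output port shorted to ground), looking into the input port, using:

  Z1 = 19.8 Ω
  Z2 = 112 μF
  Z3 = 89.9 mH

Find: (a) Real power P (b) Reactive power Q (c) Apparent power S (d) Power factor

Step 1 — Angular frequency: ω = 2π·f = 2π·1000 = 6283 rad/s.
Step 2 — Component impedances:
  Z1: Z = R = 19.8 Ω
  Z2: Z = 1/(jωC) = -j/(ω·C) = 0 - j1.421 Ω
  Z3: Z = jωL = j·6283·0.0899 = 0 + j564.9 Ω
Step 3 — With the output port shorted to ground, the output series arm Z2 runs from the junction to ground; the shunt arm Z3 also runs from the junction to ground. They appear in parallel: Z3 || Z2 = 0 - j1.425 Ω.
Step 4 — Series with input arm Z1: Z_in = Z1 + (Z3 || Z2) = 19.8 - j1.425 Ω = 19.85∠-4.1° Ω.
Step 5 — Source phasor: V = 6.02∠45.0° V = 4.257 + j4.257 V.
Step 6 — Current: I = V / Z = 0.1985 + j0.2293 A = 0.3033∠49.1° A.
Step 7 — Complex power: S = V·I* = 1.821 - j0.131 VA.
Step 8 — Real power: P = Re(S) = 1.821 W.
Step 9 — Reactive power: Q = Im(S) = -0.131 VAR.
Step 10 — Apparent power: |S| = 1.826 VA.
Step 11 — Power factor: PF = P/|S| = 0.9974 (leading).

(a) P = 1.821 W  (b) Q = -0.131 VAR  (c) S = 1.826 VA  (d) PF = 0.9974 (leading)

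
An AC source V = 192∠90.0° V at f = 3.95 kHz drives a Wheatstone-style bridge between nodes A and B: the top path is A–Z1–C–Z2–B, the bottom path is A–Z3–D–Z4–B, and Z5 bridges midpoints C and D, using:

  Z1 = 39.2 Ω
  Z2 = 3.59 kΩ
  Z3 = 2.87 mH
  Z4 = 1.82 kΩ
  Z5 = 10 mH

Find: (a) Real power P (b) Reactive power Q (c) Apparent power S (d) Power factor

Step 1 — Angular frequency: ω = 2π·f = 2π·3950 = 2.482e+04 rad/s.
Step 2 — Component impedances:
  Z1: Z = R = 39.2 Ω
  Z2: Z = R = 3590 Ω
  Z3: Z = jωL = j·2.482e+04·0.00287 = 0 + j71.23 Ω
  Z4: Z = R = 1820 Ω
  Z5: Z = jωL = j·2.482e+04·0.01 = 0 + j248.2 Ω
Step 3 — Bridge requires nodal analysis (the Z5 bridge couples midpoints C and D, so the two paths cannot be reduced to a simple series/parallel combination). Setting node B to ground and injecting 1 A at node A, the 3-node admittance system at A, C, D solves to V_A = Z_AB = 1217 + j25.67 Ω = 1217∠1.2° Ω.
Step 4 — Source phasor: V = 192∠90.0° V = 0 + j192 V.
Step 5 — Current: I = V / Z = 0.003326 + j0.1577 A = 0.1577∠88.8° A.
Step 6 — Complex power: S = V·I* = 30.28 + j0.6386 VA.
Step 7 — Real power: P = Re(S) = 30.28 W.
Step 8 — Reactive power: Q = Im(S) = 0.6386 VAR.
Step 9 — Apparent power: |S| = 30.28 VA.
Step 10 — Power factor: PF = P/|S| = 0.9998 (lagging).

(a) P = 30.28 W  (b) Q = 0.6386 VAR  (c) S = 30.28 VA  (d) PF = 0.9998 (lagging)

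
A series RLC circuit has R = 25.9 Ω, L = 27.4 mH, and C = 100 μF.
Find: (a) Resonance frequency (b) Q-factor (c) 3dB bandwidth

Step 1 — Resonance: ω₀ = 1/√(LC) = 1/√(0.0274·0.0001) = 604.1 rad/s.
Step 2 — f₀ = ω₀/(2π) = 96.15 Hz.
Step 3 — Series Q: Q = ω₀L/R = 604.1·0.0274/25.9 = 0.6391.
Step 4 — Bandwidth: Δω = ω₀/Q = 945.3 rad/s; BW = Δω/(2π) = 150.4 Hz.

(a) f₀ = 96.15 Hz  (b) Q = 0.6391  (c) BW = 150.4 Hz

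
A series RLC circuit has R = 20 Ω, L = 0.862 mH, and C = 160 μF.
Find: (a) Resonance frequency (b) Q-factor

Step 1 — Resonance condition Im(Z)=0 gives ω₀ = 1/√(LC).
Step 2 — ω₀ = 1/√(0.000862·0.00016) = 2693 rad/s.
Step 3 — f₀ = ω₀/(2π) = 428.6 Hz.
Step 4 — Series Q: Q = ω₀L/R = 2693·0.000862/20 = 0.1161.

(a) f₀ = 428.6 Hz  (b) Q = 0.1161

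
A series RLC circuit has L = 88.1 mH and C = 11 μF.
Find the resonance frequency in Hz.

Step 1 — Resonance condition Im(Z)=0 gives ω₀ = 1/√(LC).
Step 2 — ω₀ = 1/√(0.0881·1.1e-05) = 1016 rad/s.
Step 3 — f₀ = ω₀/(2π) = 161.7 Hz.

f₀ = 161.7 Hz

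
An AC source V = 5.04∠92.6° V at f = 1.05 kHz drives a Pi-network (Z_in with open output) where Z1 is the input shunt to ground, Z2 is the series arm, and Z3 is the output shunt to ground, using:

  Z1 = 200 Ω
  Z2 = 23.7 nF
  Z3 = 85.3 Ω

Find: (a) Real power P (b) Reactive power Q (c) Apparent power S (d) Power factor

Step 1 — Angular frequency: ω = 2π·f = 2π·1050 = 6597 rad/s.
Step 2 — Component impedances:
  Z1: Z = R = 200 Ω
  Z2: Z = 1/(jωC) = -j/(ω·C) = 0 - j6396 Ω
  Z3: Z = R = 85.3 Ω
Step 3 — With open output, the series arm Z2 and the output shunt Z3 appear in series to ground: Z2 + Z3 = 85.3 - j6396 Ω.
Step 4 — Parallel with input shunt Z1: Z_in = Z1 || (Z2 + Z3) = 199.7 - j6.242 Ω = 199.8∠-1.8° Ω.
Step 5 — Source phasor: V = 5.04∠92.6° V = -0.2286 + j5.035 V.
Step 6 — Current: I = V / Z = -0.001931 + j0.02515 A = 0.02522∠94.4° A.
Step 7 — Complex power: S = V·I* = 0.1271 - j0.003971 VA.
Step 8 — Real power: P = Re(S) = 0.1271 W.
Step 9 — Reactive power: Q = Im(S) = -0.003971 VAR.
Step 10 — Apparent power: |S| = 0.1271 VA.
Step 11 — Power factor: PF = P/|S| = 0.9995 (leading).

(a) P = 0.1271 W  (b) Q = -0.003971 VAR  (c) S = 0.1271 VA  (d) PF = 0.9995 (leading)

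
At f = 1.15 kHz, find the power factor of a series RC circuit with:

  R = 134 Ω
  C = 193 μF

Step 1 — Angular frequency: ω = 2π·f = 2π·1150 = 7226 rad/s.
Step 2 — Component impedances:
  R: Z = R = 134 Ω
  C: Z = 1/(jωC) = -j/(ω·C) = 0 - j0.7171 Ω
Step 3 — Series combination: Z_total = R + C = 134 - j0.7171 Ω = 134∠-0.3° Ω.
Step 4 — Power factor: PF = cos(φ) = Re(Z)/|Z| = 134/134 = 1.
Step 5 — Type: Im(Z) = -0.7171 ⇒ leading (phase φ = -0.3°).

PF = 1 (leading, φ = -0.3°)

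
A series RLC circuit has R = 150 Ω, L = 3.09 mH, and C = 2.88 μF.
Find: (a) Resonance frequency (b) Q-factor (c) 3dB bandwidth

Step 1 — Resonance condition Im(Z)=0 gives ω₀ = 1/√(LC).
Step 2 — ω₀ = 1/√(0.00309·2.88e-06) = 1.06e+04 rad/s.
Step 3 — f₀ = ω₀/(2π) = 1687 Hz.
Step 4 — Series Q: Q = ω₀L/R = 1.06e+04·0.00309/150 = 0.2184.
Step 5 — 3dB bandwidth: Δω = ω₀/Q = 4.854e+04 rad/s; BW = Δω/(2π) = 7726 Hz.

(a) f₀ = 1687 Hz  (b) Q = 0.2184  (c) BW = 7726 Hz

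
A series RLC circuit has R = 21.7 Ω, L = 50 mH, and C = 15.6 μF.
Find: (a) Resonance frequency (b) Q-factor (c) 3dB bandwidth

Step 1 — Resonance: ω₀ = 1/√(LC) = 1/√(0.05·1.56e-05) = 1132 rad/s.
Step 2 — f₀ = ω₀/(2π) = 180.2 Hz.
Step 3 — Series Q: Q = ω₀L/R = 1132·0.05/21.7 = 2.609.
Step 4 — Bandwidth: Δω = ω₀/Q = 434 rad/s; BW = Δω/(2π) = 69.07 Hz.

(a) f₀ = 180.2 Hz  (b) Q = 2.609  (c) BW = 69.07 Hz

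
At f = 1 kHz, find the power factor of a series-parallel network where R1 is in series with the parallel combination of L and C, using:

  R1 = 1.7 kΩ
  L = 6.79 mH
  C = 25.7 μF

Step 1 — Angular frequency: ω = 2π·f = 2π·1000 = 6283 rad/s.
Step 2 — Component impedances:
  R1: Z = R = 1700 Ω
  L: Z = jωL = j·6283·0.00679 = 0 + j42.66 Ω
  C: Z = 1/(jωC) = -j/(ω·C) = 0 - j6.193 Ω
Step 3 — Parallel branch: L || C = 1/(1/L + 1/C) = 0 - j7.244 Ω.
Step 4 — Series with R1: Z_total = R1 + (L || C) = 1700 - j7.244 Ω = 1700∠-0.2° Ω.
Step 5 — Power factor: PF = cos(φ) = Re(Z)/|Z| = 1700/1700 = 1.
Step 6 — Type: Im(Z) = -7.244 ⇒ leading (phase φ = -0.2°).

PF = 1 (leading, φ = -0.2°)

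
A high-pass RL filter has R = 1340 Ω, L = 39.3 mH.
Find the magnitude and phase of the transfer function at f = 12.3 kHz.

Step 1 — Angular frequency: ω = 2π·1.23e+04 = 7.728e+04 rad/s.
Step 2 — Transfer function: H(jω) = jωL/(R + jωL).
Step 3 — Numerator jωL = j·3037; denominator R + jωL = 1340 + j3037.
Step 4 — H = 0.8371 + j0.3693.
Step 5 — Magnitude: |H| = 0.9149 (-0.8 dB); phase: φ = 23.8°.

|H| = 0.9149 (-0.8 dB), φ = 23.8°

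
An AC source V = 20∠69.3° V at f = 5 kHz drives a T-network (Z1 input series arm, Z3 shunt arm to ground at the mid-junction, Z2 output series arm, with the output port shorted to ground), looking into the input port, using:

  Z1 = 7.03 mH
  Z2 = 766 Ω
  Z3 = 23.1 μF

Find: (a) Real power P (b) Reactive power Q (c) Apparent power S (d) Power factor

Step 1 — Angular frequency: ω = 2π·f = 2π·5000 = 3.142e+04 rad/s.
Step 2 — Component impedances:
  Z1: Z = jωL = j·3.142e+04·0.00703 = 0 + j220.9 Ω
  Z2: Z = R = 766 Ω
  Z3: Z = 1/(jωC) = -j/(ω·C) = 0 - j1.378 Ω
Step 3 — With the output port shorted to ground, the output series arm Z2 runs from the junction to ground; the shunt arm Z3 also runs from the junction to ground. They appear in parallel: Z3 || Z2 = 0.002479 - j1.378 Ω.
Step 4 — Series with input arm Z1: Z_in = Z1 + (Z3 || Z2) = 0.002479 + j219.5 Ω = 219.5∠90.0° Ω.
Step 5 — Source phasor: V = 20∠69.3° V = 7.069 + j18.71 V.
Step 6 — Current: I = V / Z = 0.08524 - j0.03221 A = 0.09113∠-20.7° A.
Step 7 — Complex power: S = V·I* = 2.058e-05 + j1.823 VA.
Step 8 — Real power: P = Re(S) = 2.058e-05 W.
Step 9 — Reactive power: Q = Im(S) = 1.823 VAR.
Step 10 — Apparent power: |S| = 1.823 VA.
Step 11 — Power factor: PF = P/|S| = 1.129e-05 (lagging).

(a) P = 2.058e-05 W  (b) Q = 1.823 VAR  (c) S = 1.823 VA  (d) PF = 1.129e-05 (lagging)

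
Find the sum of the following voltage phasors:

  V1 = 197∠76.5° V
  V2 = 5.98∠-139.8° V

Step 1 — Convert each phasor to rectangular form:
  V1 = 197·(cos(76.5°) + j·sin(76.5°)) = 45.99 + j191.6 V
  V2 = 5.98·(cos(-139.8°) + j·sin(-139.8°)) = -4.568 - j3.86 V
Step 2 — Sum components: V_total = 41.42 + j187.7 V.
Step 3 — Convert to polar: |V_total| = 192.2 V, ∠V_total = 77.6°.

V_total = 192.2∠77.6° V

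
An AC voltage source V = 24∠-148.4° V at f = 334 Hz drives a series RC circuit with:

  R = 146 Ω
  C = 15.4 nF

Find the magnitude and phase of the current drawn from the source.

Step 1 — Angular frequency: ω = 2π·f = 2π·334 = 2099 rad/s.
Step 2 — Component impedances:
  R: Z = R = 146 Ω
  C: Z = 1/(jωC) = -j/(ω·C) = 0 - j3.094e+04 Ω
Step 3 — Series combination: Z_total = R + C = 146 - j3.094e+04 Ω = 3.094e+04∠-89.7° Ω.
Step 4 — Source phasor: V = 24∠-148.4° V = -20.44 - j12.58 V.
Step 5 — Ohm's law: I = V / Z_total = (-20.44 - j12.58) / (146 - j3.094e+04) = 0.0004033 - j0.0006625 A.
Step 6 — Convert to polar: |I| = 0.0007756 A, ∠I = -58.7°.

I = 0.0007756∠-58.7° A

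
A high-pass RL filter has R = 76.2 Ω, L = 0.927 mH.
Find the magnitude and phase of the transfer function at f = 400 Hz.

Step 1 — Angular frequency: ω = 2π·400 = 2513 rad/s.
Step 2 — Transfer function: H(jω) = jωL/(R + jωL).
Step 3 — Numerator jωL = j·2.33; denominator R + jωL = 76.2 + j2.33.
Step 4 — H = 0.0009339 + j0.03055.
Step 5 — Magnitude: |H| = 0.03056 (-30.3 dB); phase: φ = 88.2°.

|H| = 0.03056 (-30.3 dB), φ = 88.2°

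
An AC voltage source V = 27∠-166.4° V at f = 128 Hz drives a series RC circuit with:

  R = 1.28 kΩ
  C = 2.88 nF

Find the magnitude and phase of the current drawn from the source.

Step 1 — Angular frequency: ω = 2π·f = 2π·128 = 804.2 rad/s.
Step 2 — Component impedances:
  R: Z = R = 1280 Ω
  C: Z = 1/(jωC) = -j/(ω·C) = 0 - j4.317e+05 Ω
Step 3 — Series combination: Z_total = R + C = 1280 - j4.317e+05 Ω = 4.317e+05∠-89.8° Ω.
Step 4 — Source phasor: V = 27∠-166.4° V = -26.24 - j6.349 V.
Step 5 — Ohm's law: I = V / Z_total = (-26.24 - j6.349) / (1280 - j4.317e+05) = 1.453e-05 - j6.083e-05 A.
Step 6 — Convert to polar: |I| = 6.254e-05 A, ∠I = -76.6°.

I = 6.254e-05∠-76.6° A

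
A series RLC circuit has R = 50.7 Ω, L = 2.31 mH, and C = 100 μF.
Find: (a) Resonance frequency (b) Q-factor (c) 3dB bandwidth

Step 1 — Resonance: ω₀ = 1/√(LC) = 1/√(0.00231·0.0001) = 2081 rad/s.
Step 2 — f₀ = ω₀/(2π) = 331.1 Hz.
Step 3 — Series Q: Q = ω₀L/R = 2081·0.00231/50.7 = 0.0948.
Step 4 — Bandwidth: Δω = ω₀/Q = 2.195e+04 rad/s; BW = Δω/(2π) = 3493 Hz.

(a) f₀ = 331.1 Hz  (b) Q = 0.0948  (c) BW = 3493 Hz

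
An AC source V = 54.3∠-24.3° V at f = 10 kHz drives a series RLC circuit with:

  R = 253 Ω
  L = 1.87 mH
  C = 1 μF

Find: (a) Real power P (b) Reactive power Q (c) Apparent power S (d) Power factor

Step 1 — Angular frequency: ω = 2π·f = 2π·1e+04 = 6.283e+04 rad/s.
Step 2 — Component impedances:
  R: Z = R = 253 Ω
  L: Z = jωL = j·6.283e+04·0.00187 = 0 + j117.5 Ω
  C: Z = 1/(jωC) = -j/(ω·C) = 0 - j15.92 Ω
Step 3 — Series combination: Z_total = R + L + C = 253 + j101.6 Ω = 272.6∠21.9° Ω.
Step 4 — Source phasor: V = 54.3∠-24.3° V = 49.49 - j22.35 V.
Step 5 — Current: I = V / Z = 0.1379 - j0.1437 A = 0.1992∠-46.2° A.
Step 6 — Complex power: S = V·I* = 10.04 + j4.03 VA.
Step 7 — Real power: P = Re(S) = 10.04 W.
Step 8 — Reactive power: Q = Im(S) = 4.03 VAR.
Step 9 — Apparent power: |S| = 10.81 VA.
Step 10 — Power factor: PF = P/|S| = 0.928 (lagging).

(a) P = 10.04 W  (b) Q = 4.03 VAR  (c) S = 10.81 VA  (d) PF = 0.928 (lagging)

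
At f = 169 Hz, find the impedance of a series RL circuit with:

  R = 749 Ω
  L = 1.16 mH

Step 1 — Angular frequency: ω = 2π·f = 2π·169 = 1062 rad/s.
Step 2 — Component impedances:
  R: Z = R = 749 Ω
  L: Z = jωL = j·1062·0.00116 = 0 + j1.232 Ω
Step 3 — Series combination: Z_total = R + L = 749 + j1.232 Ω = 749∠0.1° Ω.

Z = 749 + j1.232 Ω = 749∠0.1° Ω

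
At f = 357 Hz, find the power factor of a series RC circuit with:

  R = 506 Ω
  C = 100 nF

Step 1 — Angular frequency: ω = 2π·f = 2π·357 = 2243 rad/s.
Step 2 — Component impedances:
  R: Z = R = 506 Ω
  C: Z = 1/(jωC) = -j/(ω·C) = 0 - j4458 Ω
Step 3 — Series combination: Z_total = R + C = 506 - j4458 Ω = 4487∠-83.5° Ω.
Step 4 — Power factor: PF = cos(φ) = Re(Z)/|Z| = 506/4487 = 0.1128.
Step 5 — Type: Im(Z) = -4458 ⇒ leading (phase φ = -83.5°).

PF = 0.1128 (leading, φ = -83.5°)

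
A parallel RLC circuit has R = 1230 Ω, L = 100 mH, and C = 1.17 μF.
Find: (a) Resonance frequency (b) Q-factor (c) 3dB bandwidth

Step 1 — Resonance: ω₀ = 1/√(LC) = 1/√(0.1·1.17e-06) = 2924 rad/s.
Step 2 — f₀ = ω₀/(2π) = 465.3 Hz.
Step 3 — Parallel Q: Q = R/(ω₀L) = 1230/(2924·0.1) = 4.207.
Step 4 — Bandwidth: Δω = ω₀/Q = 694.9 rad/s; BW = Δω/(2π) = 110.6 Hz.

(a) f₀ = 465.3 Hz  (b) Q = 4.207  (c) BW = 110.6 Hz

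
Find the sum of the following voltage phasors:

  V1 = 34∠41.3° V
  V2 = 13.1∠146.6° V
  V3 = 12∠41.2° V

Step 1 — Convert each phasor to rectangular form:
  V1 = 34·(cos(41.3°) + j·sin(41.3°)) = 25.54 + j22.44 V
  V2 = 13.1·(cos(146.6°) + j·sin(146.6°)) = -10.94 + j7.211 V
  V3 = 12·(cos(41.2°) + j·sin(41.2°)) = 9.029 + j7.904 V
Step 2 — Sum components: V_total = 23.64 + j37.56 V.
Step 3 — Convert to polar: |V_total| = 44.37 V, ∠V_total = 57.8°.

V_total = 44.37∠57.8° V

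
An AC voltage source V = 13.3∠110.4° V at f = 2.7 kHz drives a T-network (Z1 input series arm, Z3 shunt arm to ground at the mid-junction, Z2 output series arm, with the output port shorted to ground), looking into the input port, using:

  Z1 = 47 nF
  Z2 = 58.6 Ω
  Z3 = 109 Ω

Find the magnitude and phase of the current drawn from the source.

Step 1 — Angular frequency: ω = 2π·f = 2π·2700 = 1.696e+04 rad/s.
Step 2 — Component impedances:
  Z1: Z = 1/(jωC) = -j/(ω·C) = 0 - j1254 Ω
  Z2: Z = R = 58.6 Ω
  Z3: Z = R = 109 Ω
Step 3 — With the output port shorted to ground, the output series arm Z2 runs from the junction to ground; the shunt arm Z3 also runs from the junction to ground. They appear in parallel: Z3 || Z2 = 38.11 Ω.
Step 4 — Series with input arm Z1: Z_in = Z1 + (Z3 || Z2) = 38.11 - j1254 Ω = 1255∠-88.3° Ω.
Step 5 — Source phasor: V = 13.3∠110.4° V = -4.636 + j12.47 V.
Step 6 — Ohm's law: I = V / Z_total = (-4.636 + j12.47) / (38.11 - j1254) = -0.01004 - j0.003391 A.
Step 7 — Convert to polar: |I| = 0.0106 A, ∠I = -161.3°.

I = 0.0106∠-161.3° A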